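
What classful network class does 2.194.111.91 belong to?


First octet: 2
Binary: 00000010
0xxxxxxx -> Class A (1-126)
Class A, default mask 255.0.0.0 (/8)


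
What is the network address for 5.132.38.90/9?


IP:   00000101.10000100.00100110.01011010
Mask: 11111111.10000000.00000000.00000000
AND operation:
Net:  00000101.10000000.00000000.00000000
Network: 5.128.0.0/9


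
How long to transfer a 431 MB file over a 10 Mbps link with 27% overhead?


Effective throughput = 10 * (1 - 27/100) = 7.3 Mbps
File size in Mb = 431 * 8 = 3448 Mb
Time = 3448 / 7.3
Time = 472.3288 seconds


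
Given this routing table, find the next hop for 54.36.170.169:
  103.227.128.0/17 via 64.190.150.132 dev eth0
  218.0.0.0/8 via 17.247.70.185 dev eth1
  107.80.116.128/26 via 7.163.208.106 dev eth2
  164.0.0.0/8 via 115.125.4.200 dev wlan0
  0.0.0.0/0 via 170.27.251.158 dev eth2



Longest prefix match for 54.36.170.169:
  /17 103.227.128.0: no
  /8 218.0.0.0: no
  /26 107.80.116.128: no
  /8 164.0.0.0: no
  /0 0.0.0.0: MATCH
Selected: next-hop 170.27.251.158 via eth2 (matched /0)


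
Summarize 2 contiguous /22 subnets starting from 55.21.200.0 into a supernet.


Original prefix: /22
Number of subnets: 2 = 2^1
New prefix = 22 - 1 = 21
Supernet: 55.21.200.0/21


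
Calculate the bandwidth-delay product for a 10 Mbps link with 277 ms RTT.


BDP = bandwidth * RTT
= 10 Mbps * 277 ms
= 10 * 1e6 * 277 / 1000 bits
= 2770000 bits
= 346250 bytes
= 338.1348 KB
BDP = 2770000 bits (346250 bytes)


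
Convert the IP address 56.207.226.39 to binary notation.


56 = 00111000
207 = 11001111
226 = 11100010
39 = 00100111
Binary: 00111000.11001111.11100010.00100111


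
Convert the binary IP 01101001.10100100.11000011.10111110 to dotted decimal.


01101001 = 105
10100100 = 164
11000011 = 195
10111110 = 190
IP: 105.164.195.190


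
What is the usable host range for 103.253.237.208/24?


Network: 103.253.237.0
Broadcast: 103.253.237.255
First usable = network + 1
Last usable = broadcast - 1
Range: 103.253.237.1 to 103.253.237.254


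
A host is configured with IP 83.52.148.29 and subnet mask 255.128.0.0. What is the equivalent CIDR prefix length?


Binary: 11111111.10000000.00000000.00000000
Count leading 1s
Prefix: /9


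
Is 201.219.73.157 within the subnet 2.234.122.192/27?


Subnet network: 2.234.122.192
Test IP AND mask: 201.219.73.128
No, 201.219.73.157 is not in 2.234.122.192/27


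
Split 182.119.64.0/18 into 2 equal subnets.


New prefix = 18 + 1 = 19
Each subnet has 8192 addresses
  182.119.64.0/19
  182.119.96.0/19
Subnets: 182.119.64.0/19, 182.119.96.0/19


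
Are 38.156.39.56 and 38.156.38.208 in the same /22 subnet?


Mask: 255.255.252.0
38.156.39.56 AND mask = 38.156.36.0
38.156.38.208 AND mask = 38.156.36.0
Yes, same subnet (38.156.36.0)


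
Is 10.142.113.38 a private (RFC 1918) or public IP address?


RFC 1918 private ranges:
  10.0.0.0/8 (10.0.0.0 - 10.255.255.255)
  172.16.0.0/12 (172.16.0.0 - 172.31.255.255)
  192.168.0.0/16 (192.168.0.0 - 192.168.255.255)
Private (in 10.0.0.0/8)


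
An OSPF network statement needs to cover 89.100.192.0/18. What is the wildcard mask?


Subnet mask: 255.255.192.0
Wildcard = 255.255.255.255 - subnet mask
255 - 255 = 0
255 - 255 = 0
255 - 192 = 63
255 - 0 = 255
Wildcard: 0.0.63.255


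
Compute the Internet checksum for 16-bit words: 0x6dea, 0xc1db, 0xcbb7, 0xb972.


Sum all words (with carry folding):
+ 0x6dea = 0x6dea
+ 0xc1db = 0x2fc6
+ 0xcbb7 = 0xfb7d
+ 0xb972 = 0xb4f0
One's complement: ~0xb4f0
Checksum = 0x4b0f


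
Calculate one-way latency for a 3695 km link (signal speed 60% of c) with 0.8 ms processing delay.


Speed = 0.6 * 3e5 km/s = 180000 km/s
Propagation delay = 3695 / 180000 = 0.0205 s = 20.5278 ms
Processing delay = 0.8 ms
Total one-way latency = 21.3278 ms


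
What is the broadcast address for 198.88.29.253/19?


Network: 198.88.0.0/19
Host bits = 13
Set all host bits to 1:
Broadcast: 198.88.31.255


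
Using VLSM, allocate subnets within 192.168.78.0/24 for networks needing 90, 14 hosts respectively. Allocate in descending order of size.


90 hosts -> /25 (126 usable): 192.168.78.0/25
14 hosts -> /28 (14 usable): 192.168.78.128/28
Allocation: 192.168.78.0/25 (90 hosts, 126 usable); 192.168.78.128/28 (14 hosts, 14 usable)


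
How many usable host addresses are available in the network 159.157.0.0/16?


Host bits = 32 - 16 = 16
Total addresses = 2^16 = 65536
Usable = total - 2 (network and broadcast)
Usable hosts: 65534


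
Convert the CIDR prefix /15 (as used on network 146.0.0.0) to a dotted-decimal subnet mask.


/15 means 15 network bits, 17 host bits
Binary: 11111111111111100000000000000000
Mask: 255.254.0.0


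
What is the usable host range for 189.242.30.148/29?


Network: 189.242.30.144
Broadcast: 189.242.30.151
First usable = network + 1
Last usable = broadcast - 1
Range: 189.242.30.145 to 189.242.30.150


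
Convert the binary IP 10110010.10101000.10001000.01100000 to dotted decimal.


10110010 = 178
10101000 = 168
10001000 = 136
01100000 = 96
IP: 178.168.136.96


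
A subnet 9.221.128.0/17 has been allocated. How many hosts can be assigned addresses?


Host bits = 32 - 17 = 15
Total addresses = 2^15 = 32768
Usable = total - 2 (network and broadcast)
Usable hosts: 32766


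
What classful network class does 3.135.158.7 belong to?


First octet: 3
Binary: 00000011
0xxxxxxx -> Class A (1-126)
Class A, default mask 255.0.0.0 (/8)


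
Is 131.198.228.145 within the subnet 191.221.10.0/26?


Subnet network: 191.221.10.0
Test IP AND mask: 131.198.228.128
No, 131.198.228.145 is not in 191.221.10.0/26


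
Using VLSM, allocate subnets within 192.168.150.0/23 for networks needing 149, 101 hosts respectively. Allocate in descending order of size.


149 hosts -> /24 (254 usable): 192.168.150.0/24
101 hosts -> /25 (126 usable): 192.168.151.0/25
Allocation: 192.168.150.0/24 (149 hosts, 254 usable); 192.168.151.0/25 (101 hosts, 126 usable)


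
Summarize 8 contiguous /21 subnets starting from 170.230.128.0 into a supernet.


Original prefix: /21
Number of subnets: 8 = 2^3
New prefix = 21 - 3 = 18
Supernet: 170.230.128.0/18


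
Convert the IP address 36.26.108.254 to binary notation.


36 = 00100100
26 = 00011010
108 = 01101100
254 = 11111110
Binary: 00100100.00011010.01101100.11111110


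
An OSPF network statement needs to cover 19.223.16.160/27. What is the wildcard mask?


Subnet mask: 255.255.255.224
Wildcard = 255.255.255.255 - subnet mask
255 - 255 = 0
255 - 255 = 0
255 - 255 = 0
255 - 224 = 31
Wildcard: 0.0.0.31


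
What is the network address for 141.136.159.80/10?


IP:   10001101.10001000.10011111.01010000
Mask: 11111111.11000000.00000000.00000000
AND operation:
Net:  10001101.10000000.00000000.00000000
Network: 141.128.0.0/10


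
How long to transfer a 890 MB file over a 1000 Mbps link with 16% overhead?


Effective throughput = 1000 * (1 - 16/100) = 840 Mbps
File size in Mb = 890 * 8 = 7120 Mb
Time = 7120 / 840
Time = 8.4762 seconds


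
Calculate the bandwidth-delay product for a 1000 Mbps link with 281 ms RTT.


BDP = bandwidth * RTT
= 1000 Mbps * 281 ms
= 1000 * 1e6 * 281 / 1000 bits
= 281000000 bits
= 35125000 bytes
= 34301.7578 KB
BDP = 281000000 bits (35125000 bytes)


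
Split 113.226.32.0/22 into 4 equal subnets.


New prefix = 22 + 2 = 24
Each subnet has 256 addresses
  113.226.32.0/24
  113.226.33.0/24
  113.226.34.0/24
  113.226.35.0/24
Subnets: 113.226.32.0/24, 113.226.33.0/24, 113.226.34.0/24, 113.226.35.0/24


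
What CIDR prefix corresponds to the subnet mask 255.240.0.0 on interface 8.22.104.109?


Binary: 11111111.11110000.00000000.00000000
Count leading 1s
Prefix: /12


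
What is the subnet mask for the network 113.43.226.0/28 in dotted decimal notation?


/28 means 28 network bits, 4 host bits
Binary: 11111111111111111111111111110000
Mask: 255.255.255.240


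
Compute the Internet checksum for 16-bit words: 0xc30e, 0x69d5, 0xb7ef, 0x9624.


Sum all words (with carry folding):
+ 0xc30e = 0xc30e
+ 0x69d5 = 0x2ce4
+ 0xb7ef = 0xe4d3
+ 0x9624 = 0x7af8
One's complement: ~0x7af8
Checksum = 0x8507


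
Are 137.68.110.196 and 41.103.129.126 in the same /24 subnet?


Mask: 255.255.255.0
137.68.110.196 AND mask = 137.68.110.0
41.103.129.126 AND mask = 41.103.129.0
No, different subnets (137.68.110.0 vs 41.103.129.0)


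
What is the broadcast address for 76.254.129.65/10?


Network: 76.192.0.0/10
Host bits = 22
Set all host bits to 1:
Broadcast: 76.255.255.255


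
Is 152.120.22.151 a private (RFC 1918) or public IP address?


RFC 1918 private ranges:
  10.0.0.0/8 (10.0.0.0 - 10.255.255.255)
  172.16.0.0/12 (172.16.0.0 - 172.31.255.255)
  192.168.0.0/16 (192.168.0.0 - 192.168.255.255)
Public (not in any RFC 1918 range)


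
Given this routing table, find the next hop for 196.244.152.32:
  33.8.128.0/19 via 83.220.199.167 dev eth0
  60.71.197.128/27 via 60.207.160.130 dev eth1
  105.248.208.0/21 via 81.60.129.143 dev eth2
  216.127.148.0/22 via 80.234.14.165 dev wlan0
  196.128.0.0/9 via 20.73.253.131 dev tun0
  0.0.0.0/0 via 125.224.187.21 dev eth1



Longest prefix match for 196.244.152.32:
  /19 33.8.128.0: no
  /27 60.71.197.128: no
  /21 105.248.208.0: no
  /22 216.127.148.0: no
  /9 196.128.0.0: MATCH
  /0 0.0.0.0: MATCH
Selected: next-hop 20.73.253.131 via tun0 (matched /9)


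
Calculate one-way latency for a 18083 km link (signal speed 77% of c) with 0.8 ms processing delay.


Speed = 0.77 * 3e5 km/s = 231000 km/s
Propagation delay = 18083 / 231000 = 0.0783 s = 78.2814 ms
Processing delay = 0.8 ms
Total one-way latency = 79.0814 ms


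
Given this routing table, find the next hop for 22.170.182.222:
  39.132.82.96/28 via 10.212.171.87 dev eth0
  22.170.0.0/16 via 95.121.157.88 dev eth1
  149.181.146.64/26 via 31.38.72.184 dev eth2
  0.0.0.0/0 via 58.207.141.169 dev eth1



Longest prefix match for 22.170.182.222:
  /28 39.132.82.96: no
  /16 22.170.0.0: MATCH
  /26 149.181.146.64: no
  /0 0.0.0.0: MATCH
Selected: next-hop 95.121.157.88 via eth1 (matched /16)


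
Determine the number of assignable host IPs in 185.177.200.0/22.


Host bits = 32 - 22 = 10
Total addresses = 2^10 = 1024
Usable = total - 2 (network and broadcast)
Usable hosts: 1022


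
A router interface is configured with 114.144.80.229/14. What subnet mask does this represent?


/14 means 14 network bits, 18 host bits
Binary: 11111111111111000000000000000000
Mask: 255.252.0.0


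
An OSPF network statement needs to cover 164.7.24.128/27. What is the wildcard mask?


Subnet mask: 255.255.255.224
Wildcard = 255.255.255.255 - subnet mask
255 - 255 = 0
255 - 255 = 0
255 - 255 = 0
255 - 224 = 31
Wildcard: 0.0.0.31


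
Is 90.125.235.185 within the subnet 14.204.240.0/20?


Subnet network: 14.204.240.0
Test IP AND mask: 90.125.224.0
No, 90.125.235.185 is not in 14.204.240.0/20


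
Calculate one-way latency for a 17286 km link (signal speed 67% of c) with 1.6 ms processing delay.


Speed = 0.67 * 3e5 km/s = 201000 km/s
Propagation delay = 17286 / 201000 = 0.086 s = 86 ms
Processing delay = 1.6 ms
Total one-way latency = 87.6 ms


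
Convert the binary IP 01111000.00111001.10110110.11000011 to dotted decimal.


01111000 = 120
00111001 = 57
10110110 = 182
11000011 = 195
IP: 120.57.182.195


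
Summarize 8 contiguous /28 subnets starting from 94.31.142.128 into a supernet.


Original prefix: /28
Number of subnets: 8 = 2^3
New prefix = 28 - 3 = 25
Supernet: 94.31.142.128/25


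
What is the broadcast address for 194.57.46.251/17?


Network: 194.57.0.0/17
Host bits = 15
Set all host bits to 1:
Broadcast: 194.57.127.255


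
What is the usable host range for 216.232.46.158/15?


Network: 216.232.0.0
Broadcast: 216.233.255.255
First usable = network + 1
Last usable = broadcast - 1
Range: 216.232.0.1 to 216.233.255.254


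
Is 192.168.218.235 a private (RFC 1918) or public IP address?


RFC 1918 private ranges:
  10.0.0.0/8 (10.0.0.0 - 10.255.255.255)
  172.16.0.0/12 (172.16.0.0 - 172.31.255.255)
  192.168.0.0/16 (192.168.0.0 - 192.168.255.255)
Private (in 192.168.0.0/16)


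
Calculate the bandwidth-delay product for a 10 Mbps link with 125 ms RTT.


BDP = bandwidth * RTT
= 10 Mbps * 125 ms
= 10 * 1e6 * 125 / 1000 bits
= 1250000 bits
= 156250 bytes
= 152.5879 KB
BDP = 1250000 bits (156250 bytes)


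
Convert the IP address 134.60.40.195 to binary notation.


134 = 10000110
60 = 00111100
40 = 00101000
195 = 11000011
Binary: 10000110.00111100.00101000.11000011


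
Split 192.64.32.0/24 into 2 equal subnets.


New prefix = 24 + 1 = 25
Each subnet has 128 addresses
  192.64.32.0/25
  192.64.32.128/25
Subnets: 192.64.32.0/25, 192.64.32.128/25


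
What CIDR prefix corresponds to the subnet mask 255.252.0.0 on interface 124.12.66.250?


Binary: 11111111.11111100.00000000.00000000
Count leading 1s
Prefix: /14


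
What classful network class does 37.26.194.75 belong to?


First octet: 37
Binary: 00100101
0xxxxxxx -> Class A (1-126)
Class A, default mask 255.0.0.0 (/8)


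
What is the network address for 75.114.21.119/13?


IP:   01001011.01110010.00010101.01110111
Mask: 11111111.11111000.00000000.00000000
AND operation:
Net:  01001011.01110000.00000000.00000000
Network: 75.112.0.0/13


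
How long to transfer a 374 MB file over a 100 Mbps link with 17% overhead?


Effective throughput = 100 * (1 - 17/100) = 83 Mbps
File size in Mb = 374 * 8 = 2992 Mb
Time = 2992 / 83
Time = 36.0482 seconds


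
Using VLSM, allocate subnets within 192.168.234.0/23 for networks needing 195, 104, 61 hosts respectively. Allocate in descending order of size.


195 hosts -> /24 (254 usable): 192.168.234.0/24
104 hosts -> /25 (126 usable): 192.168.235.0/25
61 hosts -> /26 (62 usable): 192.168.235.128/26
Allocation: 192.168.234.0/24 (195 hosts, 254 usable); 192.168.235.0/25 (104 hosts, 126 usable); 192.168.235.128/26 (61 hosts, 62 usable)


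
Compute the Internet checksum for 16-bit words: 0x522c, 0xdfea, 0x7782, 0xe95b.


Sum all words (with carry folding):
+ 0x522c = 0x522c
+ 0xdfea = 0x3217
+ 0x7782 = 0xa999
+ 0xe95b = 0x92f5
One's complement: ~0x92f5
Checksum = 0x6d0a


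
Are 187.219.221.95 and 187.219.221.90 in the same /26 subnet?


Mask: 255.255.255.192
187.219.221.95 AND mask = 187.219.221.64
187.219.221.90 AND mask = 187.219.221.64
Yes, same subnet (187.219.221.64)


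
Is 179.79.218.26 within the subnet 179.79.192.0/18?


Subnet network: 179.79.192.0
Test IP AND mask: 179.79.192.0
Yes, 179.79.218.26 is in 179.79.192.0/18


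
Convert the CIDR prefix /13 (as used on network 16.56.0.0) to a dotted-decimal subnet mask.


/13 means 13 network bits, 19 host bits
Binary: 11111111111110000000000000000000
Mask: 255.248.0.0


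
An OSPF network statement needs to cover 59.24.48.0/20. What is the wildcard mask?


Subnet mask: 255.255.240.0
Wildcard = 255.255.255.255 - subnet mask
255 - 255 = 0
255 - 255 = 0
255 - 240 = 15
255 - 0 = 255
Wildcard: 0.0.15.255


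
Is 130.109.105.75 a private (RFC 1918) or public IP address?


RFC 1918 private ranges:
  10.0.0.0/8 (10.0.0.0 - 10.255.255.255)
  172.16.0.0/12 (172.16.0.0 - 172.31.255.255)
  192.168.0.0/16 (192.168.0.0 - 192.168.255.255)
Public (not in any RFC 1918 range)


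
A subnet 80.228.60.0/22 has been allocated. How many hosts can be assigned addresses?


Host bits = 32 - 22 = 10
Total addresses = 2^10 = 1024
Usable = total - 2 (network and broadcast)
Usable hosts: 1022


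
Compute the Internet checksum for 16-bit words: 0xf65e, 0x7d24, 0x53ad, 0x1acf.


Sum all words (with carry folding):
+ 0xf65e = 0xf65e
+ 0x7d24 = 0x7383
+ 0x53ad = 0xc730
+ 0x1acf = 0xe1ff
One's complement: ~0xe1ff
Checksum = 0x1e00


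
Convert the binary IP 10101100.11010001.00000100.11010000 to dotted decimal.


10101100 = 172
11010001 = 209
00000100 = 4
11010000 = 208
IP: 172.209.4.208


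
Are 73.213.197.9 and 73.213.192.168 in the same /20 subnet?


Mask: 255.255.240.0
73.213.197.9 AND mask = 73.213.192.0
73.213.192.168 AND mask = 73.213.192.0
Yes, same subnet (73.213.192.0)


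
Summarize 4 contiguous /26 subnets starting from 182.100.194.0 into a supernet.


Original prefix: /26
Number of subnets: 4 = 2^2
New prefix = 26 - 2 = 24
Supernet: 182.100.194.0/24


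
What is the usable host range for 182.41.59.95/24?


Network: 182.41.59.0
Broadcast: 182.41.59.255
First usable = network + 1
Last usable = broadcast - 1
Range: 182.41.59.1 to 182.41.59.254


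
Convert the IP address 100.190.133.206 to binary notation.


100 = 01100100
190 = 10111110
133 = 10000101
206 = 11001110
Binary: 01100100.10111110.10000101.11001110


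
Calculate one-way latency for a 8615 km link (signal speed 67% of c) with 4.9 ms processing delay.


Speed = 0.67 * 3e5 km/s = 201000 km/s
Propagation delay = 8615 / 201000 = 0.0429 s = 42.8607 ms
Processing delay = 4.9 ms
Total one-way latency = 47.7607 ms


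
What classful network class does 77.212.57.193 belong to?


First octet: 77
Binary: 01001101
0xxxxxxx -> Class A (1-126)
Class A, default mask 255.0.0.0 (/8)


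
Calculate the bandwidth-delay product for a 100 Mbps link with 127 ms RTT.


BDP = bandwidth * RTT
= 100 Mbps * 127 ms
= 100 * 1e6 * 127 / 1000 bits
= 12700000 bits
= 1587500 bytes
= 1550.293 KB
BDP = 12700000 bits (1587500 bytes)


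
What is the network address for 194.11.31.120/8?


IP:   11000010.00001011.00011111.01111000
Mask: 11111111.00000000.00000000.00000000
AND operation:
Net:  11000010.00000000.00000000.00000000
Network: 194.0.0.0/8


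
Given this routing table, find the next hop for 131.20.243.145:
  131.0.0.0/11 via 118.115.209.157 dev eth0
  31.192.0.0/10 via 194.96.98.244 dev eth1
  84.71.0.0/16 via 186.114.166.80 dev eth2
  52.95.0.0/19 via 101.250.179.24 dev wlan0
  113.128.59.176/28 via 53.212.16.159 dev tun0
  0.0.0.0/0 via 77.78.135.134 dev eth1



Longest prefix match for 131.20.243.145:
  /11 131.0.0.0: MATCH
  /10 31.192.0.0: no
  /16 84.71.0.0: no
  /19 52.95.0.0: no
  /28 113.128.59.176: no
  /0 0.0.0.0: MATCH
Selected: next-hop 118.115.209.157 via eth0 (matched /11)


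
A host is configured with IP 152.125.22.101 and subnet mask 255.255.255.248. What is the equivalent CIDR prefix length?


Binary: 11111111.11111111.11111111.11111000
Count leading 1s
Prefix: /29


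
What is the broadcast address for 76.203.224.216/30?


Network: 76.203.224.216/30
Host bits = 2
Set all host bits to 1:
Broadcast: 76.203.224.219


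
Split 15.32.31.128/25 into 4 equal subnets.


New prefix = 25 + 2 = 27
Each subnet has 32 addresses
  15.32.31.128/27
  15.32.31.160/27
  15.32.31.192/27
  15.32.31.224/27
Subnets: 15.32.31.128/27, 15.32.31.160/27, 15.32.31.192/27, 15.32.31.224/27


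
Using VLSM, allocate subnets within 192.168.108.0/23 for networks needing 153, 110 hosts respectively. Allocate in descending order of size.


153 hosts -> /24 (254 usable): 192.168.108.0/24
110 hosts -> /25 (126 usable): 192.168.109.0/25
Allocation: 192.168.108.0/24 (153 hosts, 254 usable); 192.168.109.0/25 (110 hosts, 126 usable)


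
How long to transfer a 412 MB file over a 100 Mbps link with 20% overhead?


Effective throughput = 100 * (1 - 20/100) = 80 Mbps
File size in Mb = 412 * 8 = 3296 Mb
Time = 3296 / 80
Time = 41.2 seconds


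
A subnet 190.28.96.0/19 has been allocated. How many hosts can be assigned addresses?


Host bits = 32 - 19 = 13
Total addresses = 2^13 = 8192
Usable = total - 2 (network and broadcast)
Usable hosts: 8190


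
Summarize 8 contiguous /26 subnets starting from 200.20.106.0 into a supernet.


Original prefix: /26
Number of subnets: 8 = 2^3
New prefix = 26 - 3 = 23
Supernet: 200.20.106.0/23


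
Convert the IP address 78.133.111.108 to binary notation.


78 = 01001110
133 = 10000101
111 = 01101111
108 = 01101100
Binary: 01001110.10000101.01101111.01101100


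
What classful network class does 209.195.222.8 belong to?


First octet: 209
Binary: 11010001
110xxxxx -> Class C (192-223)
Class C, default mask 255.255.255.0 (/24)


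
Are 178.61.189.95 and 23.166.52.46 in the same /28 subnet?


Mask: 255.255.255.240
178.61.189.95 AND mask = 178.61.189.80
23.166.52.46 AND mask = 23.166.52.32
No, different subnets (178.61.189.80 vs 23.166.52.32)


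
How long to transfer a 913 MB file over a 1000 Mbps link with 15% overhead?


Effective throughput = 1000 * (1 - 15/100) = 850 Mbps
File size in Mb = 913 * 8 = 7304 Mb
Time = 7304 / 850
Time = 8.5929 seconds


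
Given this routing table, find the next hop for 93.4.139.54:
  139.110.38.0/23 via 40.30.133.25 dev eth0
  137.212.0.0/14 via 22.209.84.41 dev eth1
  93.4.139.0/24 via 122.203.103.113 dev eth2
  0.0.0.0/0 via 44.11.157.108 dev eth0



Longest prefix match for 93.4.139.54:
  /23 139.110.38.0: no
  /14 137.212.0.0: no
  /24 93.4.139.0: MATCH
  /0 0.0.0.0: MATCH
Selected: next-hop 122.203.103.113 via eth2 (matched /24)


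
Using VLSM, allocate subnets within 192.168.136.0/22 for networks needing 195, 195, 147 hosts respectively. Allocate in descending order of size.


195 hosts -> /24 (254 usable): 192.168.136.0/24
195 hosts -> /24 (254 usable): 192.168.137.0/24
147 hosts -> /24 (254 usable): 192.168.138.0/24
Allocation: 192.168.136.0/24 (195 hosts, 254 usable); 192.168.137.0/24 (195 hosts, 254 usable); 192.168.138.0/24 (147 hosts, 254 usable)


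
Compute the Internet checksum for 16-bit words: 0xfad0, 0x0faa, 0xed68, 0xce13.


Sum all words (with carry folding):
+ 0xfad0 = 0xfad0
+ 0x0faa = 0x0a7b
+ 0xed68 = 0xf7e3
+ 0xce13 = 0xc5f7
One's complement: ~0xc5f7
Checksum = 0x3a08


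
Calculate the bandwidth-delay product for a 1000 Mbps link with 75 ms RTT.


BDP = bandwidth * RTT
= 1000 Mbps * 75 ms
= 1000 * 1e6 * 75 / 1000 bits
= 75000000 bits
= 9375000 bytes
= 9155.2734 KB
BDP = 75000000 bits (9375000 bytes)


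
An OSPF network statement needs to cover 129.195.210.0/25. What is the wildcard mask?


Subnet mask: 255.255.255.128
Wildcard = 255.255.255.255 - subnet mask
255 - 255 = 0
255 - 255 = 0
255 - 255 = 0
255 - 128 = 127
Wildcard: 0.0.0.127


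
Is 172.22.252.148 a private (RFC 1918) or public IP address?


RFC 1918 private ranges:
  10.0.0.0/8 (10.0.0.0 - 10.255.255.255)
  172.16.0.0/12 (172.16.0.0 - 172.31.255.255)
  192.168.0.0/16 (192.168.0.0 - 192.168.255.255)
Private (in 172.16.0.0/12)


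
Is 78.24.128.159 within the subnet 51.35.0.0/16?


Subnet network: 51.35.0.0
Test IP AND mask: 78.24.0.0
No, 78.24.128.159 is not in 51.35.0.0/16


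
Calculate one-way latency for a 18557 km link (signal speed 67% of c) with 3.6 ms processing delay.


Speed = 0.67 * 3e5 km/s = 201000 km/s
Propagation delay = 18557 / 201000 = 0.0923 s = 92.3234 ms
Processing delay = 3.6 ms
Total one-way latency = 95.9234 ms


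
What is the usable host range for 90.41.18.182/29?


Network: 90.41.18.176
Broadcast: 90.41.18.183
First usable = network + 1
Last usable = broadcast - 1
Range: 90.41.18.177 to 90.41.18.182


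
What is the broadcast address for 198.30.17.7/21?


Network: 198.30.16.0/21
Host bits = 11
Set all host bits to 1:
Broadcast: 198.30.23.255


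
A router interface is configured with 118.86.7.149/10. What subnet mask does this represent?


/10 means 10 network bits, 22 host bits
Binary: 11111111110000000000000000000000
Mask: 255.192.0.0


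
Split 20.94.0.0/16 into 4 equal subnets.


New prefix = 16 + 2 = 18
Each subnet has 16384 addresses
  20.94.0.0/18
  20.94.64.0/18
  20.94.128.0/18
  20.94.192.0/18
Subnets: 20.94.0.0/18, 20.94.64.0/18, 20.94.128.0/18, 20.94.192.0/18


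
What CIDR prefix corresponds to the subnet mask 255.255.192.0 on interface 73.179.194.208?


Binary: 11111111.11111111.11000000.00000000
Count leading 1s
Prefix: /18


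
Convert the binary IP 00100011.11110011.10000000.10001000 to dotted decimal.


00100011 = 35
11110011 = 243
10000000 = 128
10001000 = 136
IP: 35.243.128.136


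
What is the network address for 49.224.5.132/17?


IP:   00110001.11100000.00000101.10000100
Mask: 11111111.11111111.10000000.00000000
AND operation:
Net:  00110001.11100000.00000000.00000000
Network: 49.224.0.0/17


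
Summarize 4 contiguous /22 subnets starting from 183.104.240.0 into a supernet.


Original prefix: /22
Number of subnets: 4 = 2^2
New prefix = 22 - 2 = 20
Supernet: 183.104.240.0/20


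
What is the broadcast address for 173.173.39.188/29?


Network: 173.173.39.184/29
Host bits = 3
Set all host bits to 1:
Broadcast: 173.173.39.191


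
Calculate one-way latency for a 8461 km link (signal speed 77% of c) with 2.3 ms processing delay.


Speed = 0.77 * 3e5 km/s = 231000 km/s
Propagation delay = 8461 / 231000 = 0.0366 s = 36.6277 ms
Processing delay = 2.3 ms
Total one-way latency = 38.9277 ms


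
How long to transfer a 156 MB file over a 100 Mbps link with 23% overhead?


Effective throughput = 100 * (1 - 23/100) = 77 Mbps
File size in Mb = 156 * 8 = 1248 Mb
Time = 1248 / 77
Time = 16.2078 seconds


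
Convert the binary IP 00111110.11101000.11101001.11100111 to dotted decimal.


00111110 = 62
11101000 = 232
11101001 = 233
11100111 = 231
IP: 62.232.233.231


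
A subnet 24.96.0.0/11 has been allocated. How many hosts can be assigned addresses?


Host bits = 32 - 11 = 21
Total addresses = 2^21 = 2097152
Usable = total - 2 (network and broadcast)
Usable hosts: 2097150


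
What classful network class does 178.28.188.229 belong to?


First octet: 178
Binary: 10110010
10xxxxxx -> Class B (128-191)
Class B, default mask 255.255.0.0 (/16)


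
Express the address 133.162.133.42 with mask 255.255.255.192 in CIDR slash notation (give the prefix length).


Binary: 11111111.11111111.11111111.11000000
Count leading 1s
Prefix: /26


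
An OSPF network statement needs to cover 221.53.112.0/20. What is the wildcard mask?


Subnet mask: 255.255.240.0
Wildcard = 255.255.255.255 - subnet mask
255 - 255 = 0
255 - 255 = 0
255 - 240 = 15
255 - 0 = 255
Wildcard: 0.0.15.255


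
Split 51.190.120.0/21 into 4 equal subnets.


New prefix = 21 + 2 = 23
Each subnet has 512 addresses
  51.190.120.0/23
  51.190.122.0/23
  51.190.124.0/23
  51.190.126.0/23
Subnets: 51.190.120.0/23, 51.190.122.0/23, 51.190.124.0/23, 51.190.126.0/23


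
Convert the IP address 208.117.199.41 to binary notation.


208 = 11010000
117 = 01110101
199 = 11000111
41 = 00101001
Binary: 11010000.01110101.11000111.00101001


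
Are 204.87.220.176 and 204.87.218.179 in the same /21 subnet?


Mask: 255.255.248.0
204.87.220.176 AND mask = 204.87.216.0
204.87.218.179 AND mask = 204.87.216.0
Yes, same subnet (204.87.216.0)


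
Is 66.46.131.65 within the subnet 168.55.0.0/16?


Subnet network: 168.55.0.0
Test IP AND mask: 66.46.0.0
No, 66.46.131.65 is not in 168.55.0.0/16


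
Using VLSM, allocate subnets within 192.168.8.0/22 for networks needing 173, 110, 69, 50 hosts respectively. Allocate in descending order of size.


173 hosts -> /24 (254 usable): 192.168.8.0/24
110 hosts -> /25 (126 usable): 192.168.9.0/25
69 hosts -> /25 (126 usable): 192.168.9.128/25
50 hosts -> /26 (62 usable): 192.168.10.0/26
Allocation: 192.168.8.0/24 (173 hosts, 254 usable); 192.168.9.0/25 (110 hosts, 126 usable); 192.168.9.128/25 (69 hosts, 126 usable); 192.168.10.0/26 (50 hosts, 62 usable)


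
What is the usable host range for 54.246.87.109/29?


Network: 54.246.87.104
Broadcast: 54.246.87.111
First usable = network + 1
Last usable = broadcast - 1
Range: 54.246.87.105 to 54.246.87.110


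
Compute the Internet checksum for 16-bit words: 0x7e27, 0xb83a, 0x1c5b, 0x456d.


Sum all words (with carry folding):
+ 0x7e27 = 0x7e27
+ 0xb83a = 0x3662
+ 0x1c5b = 0x52bd
+ 0x456d = 0x982a
One's complement: ~0x982a
Checksum = 0x67d5


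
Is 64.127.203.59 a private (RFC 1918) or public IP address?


RFC 1918 private ranges:
  10.0.0.0/8 (10.0.0.0 - 10.255.255.255)
  172.16.0.0/12 (172.16.0.0 - 172.31.255.255)
  192.168.0.0/16 (192.168.0.0 - 192.168.255.255)
Public (not in any RFC 1918 range)


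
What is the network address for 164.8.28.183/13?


IP:   10100100.00001000.00011100.10110111
Mask: 11111111.11111000.00000000.00000000
AND operation:
Net:  10100100.00001000.00000000.00000000
Network: 164.8.0.0/13


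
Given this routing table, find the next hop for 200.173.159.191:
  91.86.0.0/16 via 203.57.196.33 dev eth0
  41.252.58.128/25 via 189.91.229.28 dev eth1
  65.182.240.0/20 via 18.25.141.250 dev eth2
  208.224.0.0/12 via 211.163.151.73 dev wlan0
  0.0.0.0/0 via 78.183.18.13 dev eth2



Longest prefix match for 200.173.159.191:
  /16 91.86.0.0: no
  /25 41.252.58.128: no
  /20 65.182.240.0: no
  /12 208.224.0.0: no
  /0 0.0.0.0: MATCH
Selected: next-hop 78.183.18.13 via eth2 (matched /0)


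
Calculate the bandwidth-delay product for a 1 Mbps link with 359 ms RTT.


BDP = bandwidth * RTT
= 1 Mbps * 359 ms
= 1 * 1e6 * 359 / 1000 bits
= 359000 bits
= 44875 bytes
= 43.8232 KB
BDP = 359000 bits (44875 bytes)


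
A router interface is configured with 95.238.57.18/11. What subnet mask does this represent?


/11 means 11 network bits, 21 host bits
Binary: 11111111111000000000000000000000
Mask: 255.224.0.0


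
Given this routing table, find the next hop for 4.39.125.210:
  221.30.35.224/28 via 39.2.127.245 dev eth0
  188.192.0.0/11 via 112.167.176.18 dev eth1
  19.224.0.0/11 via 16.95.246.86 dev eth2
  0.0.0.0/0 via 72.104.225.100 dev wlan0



Longest prefix match for 4.39.125.210:
  /28 221.30.35.224: no
  /11 188.192.0.0: no
  /11 19.224.0.0: no
  /0 0.0.0.0: MATCH
Selected: next-hop 72.104.225.100 via wlan0 (matched /0)


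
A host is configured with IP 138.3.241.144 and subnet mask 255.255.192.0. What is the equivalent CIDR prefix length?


Binary: 11111111.11111111.11000000.00000000
Count leading 1s
Prefix: /18


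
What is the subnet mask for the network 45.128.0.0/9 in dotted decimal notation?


/9 means 9 network bits, 23 host bits
Binary: 11111111100000000000000000000000
Mask: 255.128.0.0


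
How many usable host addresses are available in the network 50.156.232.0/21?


Host bits = 32 - 21 = 11
Total addresses = 2^11 = 2048
Usable = total - 2 (network and broadcast)
Usable hosts: 2046


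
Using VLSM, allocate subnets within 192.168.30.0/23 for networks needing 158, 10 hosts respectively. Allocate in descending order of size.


158 hosts -> /24 (254 usable): 192.168.30.0/24
10 hosts -> /28 (14 usable): 192.168.31.0/28
Allocation: 192.168.30.0/24 (158 hosts, 254 usable); 192.168.31.0/28 (10 hosts, 14 usable)


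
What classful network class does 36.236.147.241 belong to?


First octet: 36
Binary: 00100100
0xxxxxxx -> Class A (1-126)
Class A, default mask 255.0.0.0 (/8)


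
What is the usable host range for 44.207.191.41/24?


Network: 44.207.191.0
Broadcast: 44.207.191.255
First usable = network + 1
Last usable = broadcast - 1
Range: 44.207.191.1 to 44.207.191.254


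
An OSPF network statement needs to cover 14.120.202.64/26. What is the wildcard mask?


Subnet mask: 255.255.255.192
Wildcard = 255.255.255.255 - subnet mask
255 - 255 = 0
255 - 255 = 0
255 - 255 = 0
255 - 192 = 63
Wildcard: 0.0.0.63


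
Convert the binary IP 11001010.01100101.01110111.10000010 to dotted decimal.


11001010 = 202
01100101 = 101
01110111 = 119
10000010 = 130
IP: 202.101.119.130


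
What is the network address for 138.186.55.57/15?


IP:   10001010.10111010.00110111.00111001
Mask: 11111111.11111110.00000000.00000000
AND operation:
Net:  10001010.10111010.00000000.00000000
Network: 138.186.0.0/15


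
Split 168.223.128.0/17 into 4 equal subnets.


New prefix = 17 + 2 = 19
Each subnet has 8192 addresses
  168.223.128.0/19
  168.223.160.0/19
  168.223.192.0/19
  168.223.224.0/19
Subnets: 168.223.128.0/19, 168.223.160.0/19, 168.223.192.0/19, 168.223.224.0/19


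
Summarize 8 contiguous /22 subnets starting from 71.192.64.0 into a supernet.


Original prefix: /22
Number of subnets: 8 = 2^3
New prefix = 22 - 3 = 19
Supernet: 71.192.64.0/19


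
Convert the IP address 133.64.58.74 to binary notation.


133 = 10000101
64 = 01000000
58 = 00111010
74 = 01001010
Binary: 10000101.01000000.00111010.01001010


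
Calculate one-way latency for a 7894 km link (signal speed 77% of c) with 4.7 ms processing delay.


Speed = 0.77 * 3e5 km/s = 231000 km/s
Propagation delay = 7894 / 231000 = 0.0342 s = 34.1732 ms
Processing delay = 4.7 ms
Total one-way latency = 38.8732 ms


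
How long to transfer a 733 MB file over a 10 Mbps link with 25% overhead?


Effective throughput = 10 * (1 - 25/100) = 7.5 Mbps
File size in Mb = 733 * 8 = 5864 Mb
Time = 5864 / 7.5
Time = 781.8667 seconds


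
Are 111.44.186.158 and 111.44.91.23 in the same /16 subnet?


Mask: 255.255.0.0
111.44.186.158 AND mask = 111.44.0.0
111.44.91.23 AND mask = 111.44.0.0
Yes, same subnet (111.44.0.0)


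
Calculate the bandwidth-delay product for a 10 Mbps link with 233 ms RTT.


BDP = bandwidth * RTT
= 10 Mbps * 233 ms
= 10 * 1e6 * 233 / 1000 bits
= 2330000 bits
= 291250 bytes
= 284.4238 KB
BDP = 2330000 bits (291250 bytes)


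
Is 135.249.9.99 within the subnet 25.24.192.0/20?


Subnet network: 25.24.192.0
Test IP AND mask: 135.249.0.0
No, 135.249.9.99 is not in 25.24.192.0/20


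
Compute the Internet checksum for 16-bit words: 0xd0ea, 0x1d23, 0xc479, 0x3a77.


Sum all words (with carry folding):
+ 0xd0ea = 0xd0ea
+ 0x1d23 = 0xee0d
+ 0xc479 = 0xb287
+ 0x3a77 = 0xecfe
One's complement: ~0xecfe
Checksum = 0x1301


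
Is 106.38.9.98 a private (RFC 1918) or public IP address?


RFC 1918 private ranges:
  10.0.0.0/8 (10.0.0.0 - 10.255.255.255)
  172.16.0.0/12 (172.16.0.0 - 172.31.255.255)
  192.168.0.0/16 (192.168.0.0 - 192.168.255.255)
Public (not in any RFC 1918 range)


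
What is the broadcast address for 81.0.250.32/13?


Network: 81.0.0.0/13
Host bits = 19
Set all host bits to 1:
Broadcast: 81.7.255.255


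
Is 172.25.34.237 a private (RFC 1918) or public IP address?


RFC 1918 private ranges:
  10.0.0.0/8 (10.0.0.0 - 10.255.255.255)
  172.16.0.0/12 (172.16.0.0 - 172.31.255.255)
  192.168.0.0/16 (192.168.0.0 - 192.168.255.255)
Private (in 172.16.0.0/12)


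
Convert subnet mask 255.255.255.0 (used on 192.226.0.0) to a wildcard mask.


Subnet mask: 255.255.255.0
Wildcard = 255.255.255.255 - subnet mask
255 - 255 = 0
255 - 255 = 0
255 - 255 = 0
255 - 0 = 255
Wildcard: 0.0.0.255


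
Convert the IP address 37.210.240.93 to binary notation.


37 = 00100101
210 = 11010010
240 = 11110000
93 = 01011101
Binary: 00100101.11010010.11110000.01011101


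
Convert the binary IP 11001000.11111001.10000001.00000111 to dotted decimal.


11001000 = 200
11111001 = 249
10000001 = 129
00000111 = 7
IP: 200.249.129.7


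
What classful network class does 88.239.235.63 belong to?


First octet: 88
Binary: 01011000
0xxxxxxx -> Class A (1-126)
Class A, default mask 255.0.0.0 (/8)


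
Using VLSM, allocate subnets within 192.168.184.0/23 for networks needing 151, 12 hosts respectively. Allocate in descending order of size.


151 hosts -> /24 (254 usable): 192.168.184.0/24
12 hosts -> /28 (14 usable): 192.168.185.0/28
Allocation: 192.168.184.0/24 (151 hosts, 254 usable); 192.168.185.0/28 (12 hosts, 14 usable)


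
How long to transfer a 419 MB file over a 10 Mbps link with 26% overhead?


Effective throughput = 10 * (1 - 26/100) = 7.4 Mbps
File size in Mb = 419 * 8 = 3352 Mb
Time = 3352 / 7.4
Time = 452.973 seconds


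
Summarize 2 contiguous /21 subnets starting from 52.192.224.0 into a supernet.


Original prefix: /21
Number of subnets: 2 = 2^1
New prefix = 21 - 1 = 20
Supernet: 52.192.224.0/20


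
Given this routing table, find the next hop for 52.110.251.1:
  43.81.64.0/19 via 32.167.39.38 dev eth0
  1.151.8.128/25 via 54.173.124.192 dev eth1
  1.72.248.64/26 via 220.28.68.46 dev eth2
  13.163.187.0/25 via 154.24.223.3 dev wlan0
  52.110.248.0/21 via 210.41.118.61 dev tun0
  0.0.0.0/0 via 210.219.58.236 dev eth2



Longest prefix match for 52.110.251.1:
  /19 43.81.64.0: no
  /25 1.151.8.128: no
  /26 1.72.248.64: no
  /25 13.163.187.0: no
  /21 52.110.248.0: MATCH
  /0 0.0.0.0: MATCH
Selected: next-hop 210.41.118.61 via tun0 (matched /21)


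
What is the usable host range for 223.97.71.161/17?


Network: 223.97.0.0
Broadcast: 223.97.127.255
First usable = network + 1
Last usable = broadcast - 1
Range: 223.97.0.1 to 223.97.127.254


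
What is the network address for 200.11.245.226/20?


IP:   11001000.00001011.11110101.11100010
Mask: 11111111.11111111.11110000.00000000
AND operation:
Net:  11001000.00001011.11110000.00000000
Network: 200.11.240.0/20


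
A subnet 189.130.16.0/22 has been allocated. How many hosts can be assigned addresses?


Host bits = 32 - 22 = 10
Total addresses = 2^10 = 1024
Usable = total - 2 (network and broadcast)
Usable hosts: 1022


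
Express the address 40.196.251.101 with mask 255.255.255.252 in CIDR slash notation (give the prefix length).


Binary: 11111111.11111111.11111111.11111100
Count leading 1s
Prefix: /30


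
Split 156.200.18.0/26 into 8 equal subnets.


New prefix = 26 + 3 = 29
Each subnet has 8 addresses
  156.200.18.0/29
  156.200.18.8/29
  156.200.18.16/29
  156.200.18.24/29
  156.200.18.32/29
  156.200.18.40/29
  156.200.18.48/29
  156.200.18.56/29
Subnets: 156.200.18.0/29, 156.200.18.8/29, 156.200.18.16/29, 156.200.18.24/29, 156.200.18.32/29, 156.200.18.40/29, 156.200.18.48/29, 156.200.18.56/29


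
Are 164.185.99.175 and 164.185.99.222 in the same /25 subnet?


Mask: 255.255.255.128
164.185.99.175 AND mask = 164.185.99.128
164.185.99.222 AND mask = 164.185.99.128
Yes, same subnet (164.185.99.128)


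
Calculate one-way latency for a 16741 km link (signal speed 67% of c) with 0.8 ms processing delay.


Speed = 0.67 * 3e5 km/s = 201000 km/s
Propagation delay = 16741 / 201000 = 0.0833 s = 83.2886 ms
Processing delay = 0.8 ms
Total one-way latency = 84.0886 ms


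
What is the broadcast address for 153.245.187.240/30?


Network: 153.245.187.240/30
Host bits = 2
Set all host bits to 1:
Broadcast: 153.245.187.243


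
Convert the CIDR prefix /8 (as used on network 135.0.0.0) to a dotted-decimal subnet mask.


/8 means 8 network bits, 24 host bits
Binary: 11111111000000000000000000000000
Mask: 255.0.0.0


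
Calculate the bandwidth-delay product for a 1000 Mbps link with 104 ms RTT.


BDP = bandwidth * RTT
= 1000 Mbps * 104 ms
= 1000 * 1e6 * 104 / 1000 bits
= 104000000 bits
= 13000000 bytes
= 12695.3125 KB
BDP = 104000000 bits (13000000 bytes)


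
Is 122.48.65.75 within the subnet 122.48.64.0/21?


Subnet network: 122.48.64.0
Test IP AND mask: 122.48.64.0
Yes, 122.48.65.75 is in 122.48.64.0/21


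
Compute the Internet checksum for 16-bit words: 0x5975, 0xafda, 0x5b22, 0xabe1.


Sum all words (with carry folding):
+ 0x5975 = 0x5975
+ 0xafda = 0x0950
+ 0x5b22 = 0x6472
+ 0xabe1 = 0x1054
One's complement: ~0x1054
Checksum = 0xefab


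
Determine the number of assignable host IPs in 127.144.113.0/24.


Host bits = 32 - 24 = 8
Total addresses = 2^8 = 256
Usable = total - 2 (network and broadcast)
Usable hosts: 254


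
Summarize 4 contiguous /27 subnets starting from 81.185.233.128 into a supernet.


Original prefix: /27
Number of subnets: 4 = 2^2
New prefix = 27 - 2 = 25
Supernet: 81.185.233.128/25


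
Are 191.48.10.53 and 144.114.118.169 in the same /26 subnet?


Mask: 255.255.255.192
191.48.10.53 AND mask = 191.48.10.0
144.114.118.169 AND mask = 144.114.118.128
No, different subnets (191.48.10.0 vs 144.114.118.128)
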